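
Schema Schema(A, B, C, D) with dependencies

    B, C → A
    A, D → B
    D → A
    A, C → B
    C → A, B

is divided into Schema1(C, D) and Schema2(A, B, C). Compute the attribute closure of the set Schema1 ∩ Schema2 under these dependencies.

Schema1 ∩ Schema2 = {C}.
C → A, B applies, adding A, B
Closure: {A, B, C}.

A, B, C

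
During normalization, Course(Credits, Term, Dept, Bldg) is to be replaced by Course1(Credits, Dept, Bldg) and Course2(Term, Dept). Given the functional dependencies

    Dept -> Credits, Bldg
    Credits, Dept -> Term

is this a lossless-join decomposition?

Common attributes: Course1 ∩ Course2 = {Dept}.
Closure of {Dept}: Dept → Credits, Bldg applies, adding Credits, Bldg; Credits, Dept → Term applies, adding Term. So (Dept)⁺ = {Credits, Term, Dept, Bldg}.
This closure contains every attribute of Course1, so Course1 ∩ Course2 → Course1. The join is lossless.

Yes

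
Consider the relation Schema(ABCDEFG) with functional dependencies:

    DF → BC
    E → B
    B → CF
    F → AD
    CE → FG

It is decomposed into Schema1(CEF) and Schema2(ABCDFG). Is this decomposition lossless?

Common attributes: Schema1 ∩ Schema2 = {CF}.
Closure of {CF}: F → AD applies, adding AD; DF → BC applies, adding B. So (CF)⁺ = {ABCDF}.
The closure contains neither all of Schema1 = {CEF} nor all of Schema2 = {ABCDFG}, so the common attributes are not a superkey of either fragment. The join is lossy.

No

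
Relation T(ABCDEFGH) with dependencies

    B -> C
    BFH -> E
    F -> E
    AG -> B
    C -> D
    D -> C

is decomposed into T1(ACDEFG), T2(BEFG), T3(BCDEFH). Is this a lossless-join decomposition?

Chase test. Columns are ABCDEFGH; row i has aⱼ where attribute j ∈ Ti, else bᵢⱼ.
Initial tableau (one row per fragment):
  row 1: a1 b12 a3 a4 a5 a6 a7 b18
  row 2: b21 a2 b23 b24 a5 a6 a7 b28
  row 3: b31 a2 a3 a4 a5 a6 b37 a8
Rows 2 and 3 agree on B; apply B→C and equate their C entries.
Rows 1 and 2 agree on C; apply C→D and equate their D entries.
No row becomes fully distinguished — the join is lossy.

No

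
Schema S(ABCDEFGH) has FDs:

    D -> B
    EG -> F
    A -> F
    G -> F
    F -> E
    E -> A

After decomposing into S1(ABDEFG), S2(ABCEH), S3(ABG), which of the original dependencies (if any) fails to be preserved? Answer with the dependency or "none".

D → B lies within S1.
EG → F lies within S1.
A → F lies within S1.
G → F lies within S1.
F → E lies within S1.
E → A lies within S1.
Every dependency is enforceable on the fragments, so the decomposition is dependency-preserving.

none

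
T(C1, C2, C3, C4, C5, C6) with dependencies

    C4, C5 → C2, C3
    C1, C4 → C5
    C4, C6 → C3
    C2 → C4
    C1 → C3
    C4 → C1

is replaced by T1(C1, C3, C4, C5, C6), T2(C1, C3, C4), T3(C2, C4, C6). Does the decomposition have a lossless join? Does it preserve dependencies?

lossless and dependency-preserving

Lossless test (chase): Rows 1 and 2 agree on C1, C4; apply C1, C4→C5 and equate their C5 entries. Rows 1 and 3 agree on C4, C6; apply C4, C6→C3 and equate their C3 entries. Rows 1 and 3 agree on C4; apply C4→C1 and equate their C1 entries. Rows 1 and 2 agree on C4, C5; apply C4, C5→C2, C3 and equate their C2, C3 entries. Rows 1 and 3 agree on C1, C4; apply C1, C4→C5 and equate their C5 entries. Rows 1 and 3 agree on C4, C5; apply C4, C5→C2, C3 and equate their C2, C3 entries. Row 1 is now all distinguished symbols — the join is lossless.
Dependency preservation: C4, C5 → C2, C3 is not contained in any single fragment, but the restricted closure of its left-hand side across the fragments still reaches the right-hand side; the remaining FDs each lie inside some fragment. All dependencies are preserved.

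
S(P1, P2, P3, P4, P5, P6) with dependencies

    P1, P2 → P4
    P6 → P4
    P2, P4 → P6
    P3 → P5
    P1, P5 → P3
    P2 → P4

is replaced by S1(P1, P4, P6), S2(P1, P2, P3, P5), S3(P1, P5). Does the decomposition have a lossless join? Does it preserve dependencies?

Lossless test (chase): Rows 2 and 3 agree on P1, P5; apply P1, P5→P3 and equate their P3 entries. No row becomes fully distinguished — the join is lossy.
Dependency preservation: the restricted closure of {P1, P2} across the fragments never reaches {P4}, so P1, P2 → P4 cannot be enforced without a join — not preserved.

lossy and not dependency-preserving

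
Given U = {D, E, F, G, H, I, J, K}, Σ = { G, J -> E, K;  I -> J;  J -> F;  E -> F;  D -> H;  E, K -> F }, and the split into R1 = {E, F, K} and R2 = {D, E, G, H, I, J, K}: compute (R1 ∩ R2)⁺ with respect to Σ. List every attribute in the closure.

E, F, K

R1 ∩ R2 = {E, K}.
E → F applies, adding F
Closure: {E, F, K}.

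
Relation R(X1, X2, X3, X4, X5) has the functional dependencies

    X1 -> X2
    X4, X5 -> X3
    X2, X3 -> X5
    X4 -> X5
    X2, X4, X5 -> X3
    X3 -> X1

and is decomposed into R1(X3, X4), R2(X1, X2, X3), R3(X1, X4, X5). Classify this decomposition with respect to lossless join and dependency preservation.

Lossless test (chase): Rows 2 and 3 agree on X1; apply X1→X2 and equate their X2 entries. Rows 1 and 3 agree on X4; apply X4→X5 and equate their X5 entries. Rows 1 and 2 agree on X3; apply X3→X1 and equate their X1 entries. Rows 1 and 2 agree on X1; apply X1→X2 and equate their X2 entries. Rows 1 and 3 agree on X4, X5; apply X4, X5→X3 and equate their X3 entries. Rows 1 and 2 agree on X2, X3; apply X2, X3→X5 and equate their X5 entries. Row 1 is now all distinguished symbols — the join is lossless.
Dependency preservation: the restricted closure of {X2, X3} across the fragments never reaches {X5}, so X2, X3 → X5 cannot be enforced without a join — not preserved.

lossless but not dependency-preserving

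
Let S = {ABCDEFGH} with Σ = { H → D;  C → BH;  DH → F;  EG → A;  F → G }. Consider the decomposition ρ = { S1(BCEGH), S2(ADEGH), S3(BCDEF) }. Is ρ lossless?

Chase test. Columns are ABCDEFGH; row i has aⱼ where attribute j ∈ Si, else bᵢⱼ.
Initial tableau (one row per fragment):
  row 1: b11 a2 a3 b14 a5 b16 a7 a8
  row 2: a1 b22 b23 a4 a5 b26 a7 a8
  row 3: b31 a2 a3 a4 a5 a6 b37 b38
Rows 1 and 2 agree on H; apply H→D and equate their D entries.
Rows 1 and 3 agree on C; apply C→BH and equate their BH entries.
Rows 1 and 2 agree on DH; apply DH→F and equate their F entries.
Rows 1 and 3 agree on DH; apply DH→F and equate their F entries.
Rows 1 and 2 agree on EG; apply EG→A and equate their A entries.
Rows 1 and 3 agree on F; apply F→G and equate their G entries.
Rows 1 and 3 agree on EG; apply EG→A and equate their A entries.
Row 1 is now all distinguished symbols — the join is lossless.

Yes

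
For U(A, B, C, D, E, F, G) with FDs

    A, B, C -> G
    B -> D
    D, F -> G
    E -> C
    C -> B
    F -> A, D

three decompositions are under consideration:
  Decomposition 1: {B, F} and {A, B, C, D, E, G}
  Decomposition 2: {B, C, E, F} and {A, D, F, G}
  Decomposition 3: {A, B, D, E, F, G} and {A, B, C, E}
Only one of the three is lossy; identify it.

Decomposition 1: common = {B}, closure = {B, D} → lossy.
Decomposition 2: common = {F}, closure = {A, D, F, G} → lossless.
Decomposition 3: common = {A, B, E}, closure = {A, B, C, D, E, G} → lossless.

Decomposition 1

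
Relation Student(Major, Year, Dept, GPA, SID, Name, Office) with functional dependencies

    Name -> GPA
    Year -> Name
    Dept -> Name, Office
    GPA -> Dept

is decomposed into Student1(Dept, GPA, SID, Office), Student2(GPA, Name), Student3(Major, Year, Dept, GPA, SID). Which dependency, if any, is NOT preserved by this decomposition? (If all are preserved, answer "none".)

none

Name → GPA lies within Student2.
Year → Name: restricted closure across fragments reaches Name.
Dept → Name, Office: restricted closure across fragments reaches Name, Office.
GPA → Dept lies within Student1.
Every dependency is enforceable on the fragments, so the decomposition is dependency-preserving.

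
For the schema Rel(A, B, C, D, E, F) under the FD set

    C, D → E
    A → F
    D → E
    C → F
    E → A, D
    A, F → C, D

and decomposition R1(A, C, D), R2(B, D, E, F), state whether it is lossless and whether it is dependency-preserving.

Lossless test: (D)⁺ = {A, C, D, E, F}, which contains all of one fragment — lossless.
Dependency preservation: the restricted closure of {C} across the fragments never reaches {F}, so C → F cannot be enforced without a join — not preserved.

lossless but not dependency-preserving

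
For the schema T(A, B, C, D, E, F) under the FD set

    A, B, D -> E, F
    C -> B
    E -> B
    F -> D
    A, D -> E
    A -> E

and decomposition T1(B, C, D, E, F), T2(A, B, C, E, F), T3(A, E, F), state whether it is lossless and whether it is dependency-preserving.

Lossless test (chase): Rows 1 and 3 agree on E; apply E→B and equate their B entries. Rows 1 and 2 agree on F; apply F→D and equate their D entries. Rows 1 and 3 agree on F; apply F→D and equate their D entries. Row 2 is now all distinguished symbols — the join is lossless.
Dependency preservation: the restricted closure of {A, B, D} across the fragments never reaches {E, F}, so A, B, D → E, F cannot be enforced without a join — not preserved.

lossless but not dependency-preserving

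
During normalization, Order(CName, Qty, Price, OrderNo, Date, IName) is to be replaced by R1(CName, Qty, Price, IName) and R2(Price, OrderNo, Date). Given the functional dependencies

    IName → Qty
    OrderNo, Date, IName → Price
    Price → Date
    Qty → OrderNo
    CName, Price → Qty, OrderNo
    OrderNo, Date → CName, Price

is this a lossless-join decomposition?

Common attributes: R1 ∩ R2 = {Price}.
Closure of {Price}: Price → Date applies, adding Date. So (Price)⁺ = {Price, Date}.
The closure contains neither all of R1 = {CName, Qty, Price, IName} nor all of R2 = {Price, OrderNo, Date}, so the common attributes are not a superkey of either fragment. The join is lossy.

No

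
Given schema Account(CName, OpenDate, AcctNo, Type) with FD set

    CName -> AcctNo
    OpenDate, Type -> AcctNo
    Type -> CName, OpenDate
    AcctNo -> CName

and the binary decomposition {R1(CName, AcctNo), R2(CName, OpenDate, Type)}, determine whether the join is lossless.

Yes

Common attributes: R1 ∩ R2 = {CName}.
Closure of {CName}: CName → AcctNo applies, adding AcctNo. So (CName)⁺ = {CName, AcctNo}.
This closure contains every attribute of R1, so R1 ∩ R2 → R1. The join is lossless.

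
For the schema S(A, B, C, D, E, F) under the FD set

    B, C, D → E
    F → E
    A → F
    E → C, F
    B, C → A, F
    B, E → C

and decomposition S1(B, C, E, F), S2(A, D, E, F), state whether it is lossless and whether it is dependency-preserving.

Lossless test: (E, F)⁺ = {C, E, F}, which is a superkey of neither fragment — lossy.
Dependency preservation: the restricted closure of {B, C} across the fragments never reaches {A, F}, so B, C → A, F cannot be enforced without a join — not preserved.

lossy and not dependency-preserving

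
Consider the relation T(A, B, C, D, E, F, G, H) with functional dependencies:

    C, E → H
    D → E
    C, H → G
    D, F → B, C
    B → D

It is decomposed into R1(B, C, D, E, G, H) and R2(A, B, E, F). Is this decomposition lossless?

No

Common attributes: R1 ∩ R2 = {B, E}.
Closure of {B, E}: B → D applies, adding D. So (B, E)⁺ = {B, D, E}.
The closure contains neither all of R1 = {B, C, D, E, G, H} nor all of R2 = {A, B, E, F}, so the common attributes are not a superkey of either fragment. The join is lossy.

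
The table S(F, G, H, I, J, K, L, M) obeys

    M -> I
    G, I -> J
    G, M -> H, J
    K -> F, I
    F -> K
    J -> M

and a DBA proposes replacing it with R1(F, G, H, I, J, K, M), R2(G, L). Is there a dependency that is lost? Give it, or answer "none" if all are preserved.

none

M → I lies within R1.
G, I → J lies within R1.
G, M → H, J lies within R1.
K → F, I lies within R1.
F → K lies within R1.
J → M lies within R1.
Every dependency is enforceable on the fragments, so the decomposition is dependency-preserving.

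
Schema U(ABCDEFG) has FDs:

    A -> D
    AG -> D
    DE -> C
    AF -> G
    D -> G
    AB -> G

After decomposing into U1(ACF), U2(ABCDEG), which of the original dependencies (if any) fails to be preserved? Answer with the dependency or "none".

A → D lies within U2.
AG → D lies within U2.
DE → C lies within U2.
AF → G: restricted closure across fragments reaches G.
D → G lies within U2.
AB → G lies within U2.
Every dependency is enforceable on the fragments, so the decomposition is dependency-preserving.

none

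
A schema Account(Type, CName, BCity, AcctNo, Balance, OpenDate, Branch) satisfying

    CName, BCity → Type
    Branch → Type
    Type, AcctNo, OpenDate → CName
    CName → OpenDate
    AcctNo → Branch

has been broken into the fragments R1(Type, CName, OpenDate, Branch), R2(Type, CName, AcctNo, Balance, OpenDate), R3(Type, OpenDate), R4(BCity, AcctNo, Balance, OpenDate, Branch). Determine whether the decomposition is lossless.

Yes

Chase test. Columns are Type, CName, BCity, AcctNo, Balance, OpenDate, Branch; row i has aⱼ where attribute j ∈ Ri, else bᵢⱼ.
Initial tableau (one row per fragment):
  row 1: a1 a2 b13 b14 b15 a6 a7
  row 2: a1 a2 b23 a4 a5 a6 b27
  row 3: a1 b32 b33 b34 b35 a6 b37
  row 4: b41 b42 a3 a4 a5 a6 a7
Rows 1 and 4 agree on Branch; apply Branch→Type and equate their Type entries.
Rows 2 and 4 agree on Type, AcctNo, OpenDate; apply Type, AcctNo, OpenDate→CName and equate their CName entries.
Rows 2 and 4 agree on AcctNo; apply AcctNo→Branch and equate their Branch entries.
Row 4 is now all distinguished symbols — the join is lossless.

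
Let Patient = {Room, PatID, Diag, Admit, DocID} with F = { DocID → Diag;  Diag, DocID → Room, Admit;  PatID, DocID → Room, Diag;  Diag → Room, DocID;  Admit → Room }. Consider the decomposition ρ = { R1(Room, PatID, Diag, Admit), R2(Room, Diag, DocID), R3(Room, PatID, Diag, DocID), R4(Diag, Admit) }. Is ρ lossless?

Yes

Chase test. Columns are Room, PatID, Diag, Admit, DocID; row i has aⱼ where attribute j ∈ Ri, else bᵢⱼ.
Initial tableau (one row per fragment):
  row 1: a1 a2 a3 a4 b15
  row 2: a1 b22 a3 b24 a5
  row 3: a1 a2 a3 b34 a5
  row 4: b41 b42 a3 a4 b45
Rows 2 and 3 agree on Diag, DocID; apply Diag, DocID→Room, Admit and equate their Room, Admit entries.
Rows 1 and 2 agree on Diag; apply Diag→Room, DocID and equate their Room, DocID entries.
Rows 1 and 4 agree on Diag; apply Diag→Room, DocID and equate their Room, DocID entries.
Rows 1 and 2 agree on Diag, DocID; apply Diag, DocID→Room, Admit and equate their Room, Admit entries.
Row 1 is now all distinguished symbols — the join is lossless.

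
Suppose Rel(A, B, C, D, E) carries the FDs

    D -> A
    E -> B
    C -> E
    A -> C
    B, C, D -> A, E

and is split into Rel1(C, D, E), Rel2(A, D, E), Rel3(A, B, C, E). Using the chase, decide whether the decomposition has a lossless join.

Chase test. Columns are A, B, C, D, E; row i has aⱼ where attribute j ∈ Reli, else bᵢⱼ.
Initial tableau (one row per fragment):
  row 1: b11 b12 a3 a4 a5
  row 2: a1 b22 b23 a4 a5
  row 3: a1 a2 a3 b34 a5
Rows 1 and 2 agree on D; apply D→A and equate their A entries.
Rows 1 and 2 agree on E; apply E→B and equate their B entries.
Rows 1 and 3 agree on E; apply E→B and equate their B entries.
Rows 1 and 2 agree on A; apply A→C and equate their C entries.
Row 1 is now all distinguished symbols — the join is lossless.

Yes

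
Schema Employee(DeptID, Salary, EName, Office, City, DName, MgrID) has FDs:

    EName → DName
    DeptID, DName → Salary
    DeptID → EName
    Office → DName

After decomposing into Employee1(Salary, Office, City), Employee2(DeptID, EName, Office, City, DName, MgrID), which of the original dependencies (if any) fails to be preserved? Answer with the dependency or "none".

Check DeptID, DName → Salary: no single fragment contains all of {DeptID, Salary, DName}, and the restricted closure of {DeptID, DName} across the fragments never reaches {Salary}.
EName → DName is preserved.
DeptID → EName is preserved.
Office → DName is preserved.

DeptID, DName → Salary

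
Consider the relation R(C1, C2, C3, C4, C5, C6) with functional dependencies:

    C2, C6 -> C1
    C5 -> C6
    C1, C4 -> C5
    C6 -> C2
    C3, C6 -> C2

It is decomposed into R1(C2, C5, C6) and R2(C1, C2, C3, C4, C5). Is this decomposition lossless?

Common attributes: R1 ∩ R2 = {C2, C5}.
Closure of {C2, C5}: C5 → C6 applies, adding C6; C2, C6 → C1 applies, adding C1. So (C2, C5)⁺ = {C1, C2, C5, C6}.
This closure contains every attribute of R1, so R1 ∩ R2 → R1. The join is lossless.

Yes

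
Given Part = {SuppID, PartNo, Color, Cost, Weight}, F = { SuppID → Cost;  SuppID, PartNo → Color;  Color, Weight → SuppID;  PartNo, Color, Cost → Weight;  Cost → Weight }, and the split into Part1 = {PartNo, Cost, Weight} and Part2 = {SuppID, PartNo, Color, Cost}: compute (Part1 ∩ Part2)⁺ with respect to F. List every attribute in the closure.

PartNo, Cost, Weight

Part1 ∩ Part2 = {PartNo, Cost}.
Cost → Weight applies, adding Weight
Closure: {PartNo, Cost, Weight}.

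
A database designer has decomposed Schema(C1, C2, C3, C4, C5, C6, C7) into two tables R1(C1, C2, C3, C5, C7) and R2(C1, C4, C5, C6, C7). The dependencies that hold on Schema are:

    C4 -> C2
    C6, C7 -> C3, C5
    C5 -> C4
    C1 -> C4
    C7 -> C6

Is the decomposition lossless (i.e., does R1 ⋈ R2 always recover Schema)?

Common attributes: R1 ∩ R2 = {C1, C5, C7}.
Closure of {C1, C5, C7}: C5 → C4 applies, adding C4; C7 → C6 applies, adding C6; C4 → C2 applies, adding C2; C6, C7 → C3, C5 applies, adding C3. So (C1, C5, C7)⁺ = {C1, C2, C3, C4, C5, C6, C7}.
This closure contains every attribute of R1, so R1 ∩ R2 → R1. The join is lossless.

Yes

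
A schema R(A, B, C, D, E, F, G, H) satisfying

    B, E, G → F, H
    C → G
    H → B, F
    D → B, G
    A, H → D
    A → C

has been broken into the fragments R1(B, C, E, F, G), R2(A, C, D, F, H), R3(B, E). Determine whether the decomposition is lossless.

Chase test. Columns are A, B, C, D, E, F, G, H; row i has aⱼ where attribute j ∈ Ri, else bᵢⱼ.
Initial tableau (one row per fragment):
  row 1: b11 a2 a3 b14 a5 a6 a7 b18
  row 2: a1 b22 a3 a4 b25 a6 b27 a8
  row 3: b31 a2 b33 b34 a5 b36 b37 b38
Rows 1 and 2 agree on C; apply C→G and equate their G entries.
No row becomes fully distinguished — the join is lossy.

No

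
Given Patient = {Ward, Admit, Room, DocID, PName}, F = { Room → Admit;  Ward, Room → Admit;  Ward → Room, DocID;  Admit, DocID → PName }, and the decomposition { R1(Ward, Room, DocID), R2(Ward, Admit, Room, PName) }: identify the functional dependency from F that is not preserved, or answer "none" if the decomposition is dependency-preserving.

Check Admit, DocID → PName: no single fragment contains all of {Admit, DocID, PName}, and the restricted closure of {Admit, DocID} across the fragments never reaches {PName}.
Room → Admit is preserved.
Ward, Room → Admit is preserved.
Ward → Room, DocID is preserved.

Admit, DocID → PName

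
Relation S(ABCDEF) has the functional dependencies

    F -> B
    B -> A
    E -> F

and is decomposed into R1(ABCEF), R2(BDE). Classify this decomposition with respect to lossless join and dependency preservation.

Lossless test: (BE)⁺ = {ABEF}, which is a superkey of neither fragment — lossy.
Dependency preservation: every FD's attributes lie within a single fragment, so each can be enforced locally — preserved.

lossy but dependency-preserving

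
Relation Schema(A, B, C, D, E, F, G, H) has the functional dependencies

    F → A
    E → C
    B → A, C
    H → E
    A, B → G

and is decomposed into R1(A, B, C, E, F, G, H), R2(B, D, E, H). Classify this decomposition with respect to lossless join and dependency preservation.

Lossless test: (B, E, H)⁺ = {A, B, C, E, G, H}, which is a superkey of neither fragment — lossy.
Dependency preservation: every FD's attributes lie within a single fragment, so each can be enforced locally — preserved.

lossy but dependency-preserving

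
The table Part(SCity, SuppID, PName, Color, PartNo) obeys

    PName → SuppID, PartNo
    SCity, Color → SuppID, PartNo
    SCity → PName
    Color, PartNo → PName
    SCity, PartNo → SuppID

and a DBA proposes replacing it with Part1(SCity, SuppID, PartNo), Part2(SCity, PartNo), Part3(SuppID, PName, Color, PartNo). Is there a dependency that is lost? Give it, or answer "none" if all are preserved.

SCity → PName

Check SCity → PName: no single fragment contains all of {SCity, PName}, and the restricted closure of {SCity} across the fragments never reaches {PName}.
PName → SuppID, PartNo is preserved.
SCity, Color → SuppID, PartNo is preserved.
Color, PartNo → PName is preserved.
SCity, PartNo → SuppID is preserved.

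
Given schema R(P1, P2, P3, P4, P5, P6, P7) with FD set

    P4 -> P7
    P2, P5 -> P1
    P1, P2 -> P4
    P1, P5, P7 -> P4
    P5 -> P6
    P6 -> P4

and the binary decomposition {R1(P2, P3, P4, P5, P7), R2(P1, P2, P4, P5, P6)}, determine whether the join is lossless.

Common attributes: R1 ∩ R2 = {P2, P4, P5}.
Closure of {P2, P4, P5}: P4 → P7 applies, adding P7; P2, P5 → P1 applies, adding P1; P5 → P6 applies, adding P6. So (P2, P4, P5)⁺ = {P1, P2, P4, P5, P6, P7}.
This closure contains every attribute of R2, so R1 ∩ R2 → R2. The join is lossless.

Yes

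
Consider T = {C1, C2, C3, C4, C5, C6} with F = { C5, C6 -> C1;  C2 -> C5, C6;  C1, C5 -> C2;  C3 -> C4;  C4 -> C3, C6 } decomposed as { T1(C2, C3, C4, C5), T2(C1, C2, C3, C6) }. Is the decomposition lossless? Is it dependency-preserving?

Lossless test: (C2, C3)⁺ = {C1, C2, C3, C4, C5, C6}, which contains all of one fragment — lossless.
Dependency preservation: the restricted closure of {C5, C6} across the fragments never reaches {C1}, so C5, C6 → C1 cannot be enforced without a join — not preserved.

lossless but not dependency-preserving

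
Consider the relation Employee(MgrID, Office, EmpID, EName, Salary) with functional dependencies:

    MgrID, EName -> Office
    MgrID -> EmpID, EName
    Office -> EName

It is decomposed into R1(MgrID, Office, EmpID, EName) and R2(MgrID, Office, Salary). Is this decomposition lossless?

Yes

Common attributes: R1 ∩ R2 = {MgrID, Office}.
Closure of {MgrID, Office}: MgrID → EmpID, EName applies, adding EmpID, EName. So (MgrID, Office)⁺ = {MgrID, Office, EmpID, EName}.
This closure contains every attribute of R1, so R1 ∩ R2 → R1. The join is lossless.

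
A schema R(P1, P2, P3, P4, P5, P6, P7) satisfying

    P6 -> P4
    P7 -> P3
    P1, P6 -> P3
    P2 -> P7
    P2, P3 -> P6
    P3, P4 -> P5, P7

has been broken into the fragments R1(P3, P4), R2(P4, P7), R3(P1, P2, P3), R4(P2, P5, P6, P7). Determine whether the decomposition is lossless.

No

Chase test. Columns are P1, P2, P3, P4, P5, P6, P7; row i has aⱼ where attribute j ∈ Ri, else bᵢⱼ.
Initial tableau (one row per fragment):
  row 1: b11 b12 a3 a4 b15 b16 b17
  row 2: b21 b22 b23 a4 b25 b26 a7
  row 3: a1 a2 a3 b34 b35 b36 b37
  row 4: b41 a2 b43 b44 a5 a6 a7
Rows 2 and 4 agree on P7; apply P7→P3 and equate their P3 entries.
Rows 3 and 4 agree on P2; apply P2→P7 and equate their P7 entries.
Rows 2 and 3 agree on P7; apply P7→P3 and equate their P3 entries.
Rows 3 and 4 agree on P2, P3; apply P2, P3→P6 and equate their P6 entries.
Rows 1 and 2 agree on P3, P4; apply P3, P4→P5, P7 and equate their P5, P7 entries.
Rows 3 and 4 agree on P6; apply P6→P4 and equate their P4 entries.
Rows 3 and 4 agree on P3, P4; apply P3, P4→P5, P7 and equate their P5, P7 entries.
No row becomes fully distinguished — the join is lossy.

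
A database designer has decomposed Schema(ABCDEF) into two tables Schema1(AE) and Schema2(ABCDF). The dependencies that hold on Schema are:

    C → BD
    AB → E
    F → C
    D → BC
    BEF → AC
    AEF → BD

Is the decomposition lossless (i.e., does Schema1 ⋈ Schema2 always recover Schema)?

Common attributes: Schema1 ∩ Schema2 = {A}.
No dependency enlarges {A}, so (A)⁺ = {A}.
The closure contains neither all of Schema1 = {AE} nor all of Schema2 = {ABCDF}, so the common attributes are not a superkey of either fragment. The join is lossy.

No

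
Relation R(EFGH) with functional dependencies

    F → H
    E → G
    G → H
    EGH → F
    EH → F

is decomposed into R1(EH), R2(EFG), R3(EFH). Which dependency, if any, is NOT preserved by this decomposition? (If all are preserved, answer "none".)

G → H

Check G → H: no single fragment contains all of {GH}, and the restricted closure of {G} across the fragments never reaches {H}.
F → H is preserved.
E → G is preserved.
EGH → F is preserved.
EH → F is preserved.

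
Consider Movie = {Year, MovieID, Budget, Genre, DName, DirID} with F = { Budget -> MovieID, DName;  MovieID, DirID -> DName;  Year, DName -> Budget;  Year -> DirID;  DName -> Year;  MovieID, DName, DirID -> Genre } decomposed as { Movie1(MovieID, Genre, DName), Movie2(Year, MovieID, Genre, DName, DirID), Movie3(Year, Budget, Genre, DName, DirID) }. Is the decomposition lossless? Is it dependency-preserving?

Lossless test (chase): Rows 2 and 3 agree on Year, DName; apply Year, DName→Budget and equate their Budget entries. Rows 1 and 2 agree on DName; apply DName→Year and equate their Year entries. Rows 2 and 3 agree on Budget; apply Budget→MovieID, DName and equate their MovieID, DName entries. Rows 1 and 2 agree on Year, DName; apply Year, DName→Budget and equate their Budget entries. Rows 1 and 2 agree on Year; apply Year→DirID and equate their DirID entries. Row 1 is now all distinguished symbols — the join is lossless.
Dependency preservation: Budget → MovieID, DName is not contained in any single fragment, but the restricted closure of its left-hand side across the fragments still reaches the right-hand side; the remaining FDs each lie inside some fragment. All dependencies are preserved.

lossless and dependency-preserving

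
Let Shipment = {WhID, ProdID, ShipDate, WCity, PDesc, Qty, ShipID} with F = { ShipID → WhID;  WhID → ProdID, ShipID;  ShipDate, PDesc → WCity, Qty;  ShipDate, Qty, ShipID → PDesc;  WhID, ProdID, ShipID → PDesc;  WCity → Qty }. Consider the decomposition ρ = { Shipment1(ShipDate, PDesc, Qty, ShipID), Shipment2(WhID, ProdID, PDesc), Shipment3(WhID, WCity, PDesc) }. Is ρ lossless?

No

Chase test. Columns are WhID, ProdID, ShipDate, WCity, PDesc, Qty, ShipID; row i has aⱼ where attribute j ∈ Shipmenti, else bᵢⱼ.
Initial tableau (one row per fragment):
  row 1: b11 b12 a3 b14 a5 a6 a7
  row 2: a1 a2 b23 b24 a5 b26 b27
  row 3: a1 b32 b33 a4 a5 b36 b37
Rows 2 and 3 agree on WhID; apply WhID→ProdID, ShipID and equate their ProdID, ShipID entries.
No row becomes fully distinguished — the join is lossy.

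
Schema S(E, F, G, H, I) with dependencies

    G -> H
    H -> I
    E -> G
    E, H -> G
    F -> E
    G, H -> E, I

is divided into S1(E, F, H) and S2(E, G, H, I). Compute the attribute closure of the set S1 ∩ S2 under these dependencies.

E, G, H, I

S1 ∩ S2 = {E, H}.
H → I applies, adding I
E → G applies, adding G
Closure: {E, G, H, I}.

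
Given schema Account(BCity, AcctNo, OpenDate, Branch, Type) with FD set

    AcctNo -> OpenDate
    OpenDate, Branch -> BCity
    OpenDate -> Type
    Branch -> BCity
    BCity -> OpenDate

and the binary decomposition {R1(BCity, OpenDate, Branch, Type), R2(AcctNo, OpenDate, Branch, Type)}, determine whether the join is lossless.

Common attributes: R1 ∩ R2 = {OpenDate, Branch, Type}.
Closure of {OpenDate, Branch, Type}: OpenDate, Branch → BCity applies, adding BCity. So (OpenDate, Branch, Type)⁺ = {BCity, OpenDate, Branch, Type}.
This closure contains every attribute of R1, so R1 ∩ R2 → R1. The join is lossless.

Yes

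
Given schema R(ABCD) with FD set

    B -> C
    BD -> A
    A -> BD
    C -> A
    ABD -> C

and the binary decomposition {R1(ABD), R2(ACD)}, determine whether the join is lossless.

Common attributes: R1 ∩ R2 = {AD}.
Closure of {AD}: A → BD applies, adding B; ABD → C applies, adding C. So (AD)⁺ = {ABCD}.
This closure contains every attribute of R1, so R1 ∩ R2 → R1. The join is lossless.

Yes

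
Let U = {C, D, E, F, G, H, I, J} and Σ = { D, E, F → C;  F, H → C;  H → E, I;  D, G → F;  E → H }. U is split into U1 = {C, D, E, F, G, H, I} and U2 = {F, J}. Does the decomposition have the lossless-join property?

Common attributes: U1 ∩ U2 = {F}.
No dependency enlarges {F}, so (F)⁺ = {F}.
The closure contains neither all of U1 = {C, D, E, F, G, H, I} nor all of U2 = {F, J}, so the common attributes are not a superkey of either fragment. The join is lossy.

No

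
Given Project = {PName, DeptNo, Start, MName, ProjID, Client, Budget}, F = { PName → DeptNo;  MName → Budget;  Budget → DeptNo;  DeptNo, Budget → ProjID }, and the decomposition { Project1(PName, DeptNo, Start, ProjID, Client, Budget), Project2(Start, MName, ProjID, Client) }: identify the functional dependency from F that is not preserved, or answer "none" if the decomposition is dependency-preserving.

Check MName → Budget: no single fragment contains all of {MName, Budget}, and the restricted closure of {MName} across the fragments never reaches {Budget}.
PName → DeptNo is preserved.
Budget → DeptNo is preserved.
DeptNo, Budget → ProjID is preserved.

MName → Budget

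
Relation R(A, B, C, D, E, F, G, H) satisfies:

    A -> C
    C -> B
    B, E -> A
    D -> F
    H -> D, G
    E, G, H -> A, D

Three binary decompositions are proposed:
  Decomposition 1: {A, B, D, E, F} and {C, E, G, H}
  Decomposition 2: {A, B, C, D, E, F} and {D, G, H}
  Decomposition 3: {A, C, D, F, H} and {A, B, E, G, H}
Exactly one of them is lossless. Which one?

Decomposition 1: common = {E}, closure = {E} → lossy.
Decomposition 2: common = {D}, closure = {D, F} → lossy.
Decomposition 3: common = {A, H}, closure = {A, B, C, D, F, G, H} → lossless.

Decomposition 3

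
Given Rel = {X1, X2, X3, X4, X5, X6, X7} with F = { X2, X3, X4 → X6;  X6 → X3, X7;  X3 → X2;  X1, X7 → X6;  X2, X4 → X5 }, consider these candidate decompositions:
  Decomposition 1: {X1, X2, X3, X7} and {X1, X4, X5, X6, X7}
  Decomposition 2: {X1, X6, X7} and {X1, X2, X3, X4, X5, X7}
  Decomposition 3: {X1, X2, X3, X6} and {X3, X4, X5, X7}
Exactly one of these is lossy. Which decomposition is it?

Decomposition 1: common = {X1, X7}, closure = {X1, X2, X3, X6, X7} → lossless.
Decomposition 2: common = {X1, X7}, closure = {X1, X2, X3, X6, X7} → lossless.
Decomposition 3: common = {X3}, closure = {X2, X3} → lossy.

Decomposition 3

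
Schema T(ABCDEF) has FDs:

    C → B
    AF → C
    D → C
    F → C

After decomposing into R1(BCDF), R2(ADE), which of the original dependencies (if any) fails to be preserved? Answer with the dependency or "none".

none

C → B lies within R1.
AF → C: restricted closure across fragments reaches C.
D → C lies within R1.
F → C lies within R1.
Every dependency is enforceable on the fragments, so the decomposition is dependency-preserving.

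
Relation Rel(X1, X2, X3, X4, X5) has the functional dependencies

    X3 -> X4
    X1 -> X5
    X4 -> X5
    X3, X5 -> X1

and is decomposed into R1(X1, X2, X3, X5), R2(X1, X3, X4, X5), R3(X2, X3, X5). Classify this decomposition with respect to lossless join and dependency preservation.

lossless and dependency-preserving

Lossless test (chase): Rows 1 and 2 agree on X3; apply X3→X4 and equate their X4 entries. Rows 1 and 3 agree on X3; apply X3→X4 and equate their X4 entries. Rows 1 and 3 agree on X3, X5; apply X3, X5→X1 and equate their X1 entries. Row 1 is now all distinguished symbols — the join is lossless.
Dependency preservation: every FD's attributes lie within a single fragment, so each can be enforced locally — preserved.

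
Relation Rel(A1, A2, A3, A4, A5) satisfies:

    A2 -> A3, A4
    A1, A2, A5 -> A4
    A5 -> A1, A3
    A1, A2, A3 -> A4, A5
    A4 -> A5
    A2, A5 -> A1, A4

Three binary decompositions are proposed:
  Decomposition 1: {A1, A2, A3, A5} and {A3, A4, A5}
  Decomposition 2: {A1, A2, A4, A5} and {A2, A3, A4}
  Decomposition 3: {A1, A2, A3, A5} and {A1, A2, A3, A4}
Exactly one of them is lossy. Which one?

Decomposition 1: common = {A3, A5}, closure = {A1, A3, A5} → lossy.
Decomposition 2: common = {A2, A4}, closure = {A1, A2, A3, A4, A5} → lossless.
Decomposition 3: common = {A1, A2, A3}, closure = {A1, A2, A3, A4, A5} → lossless.

Decomposition 1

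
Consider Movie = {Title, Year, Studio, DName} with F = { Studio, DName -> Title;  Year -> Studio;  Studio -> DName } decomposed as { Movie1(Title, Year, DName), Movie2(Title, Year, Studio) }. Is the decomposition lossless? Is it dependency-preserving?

lossless but not dependency-preserving

Lossless test: (Title, Year)⁺ = {Title, Year, Studio, DName}, which contains all of one fragment — lossless.
Dependency preservation: the restricted closure of {Studio} across the fragments never reaches {DName}, so Studio → DName cannot be enforced without a join — not preserved.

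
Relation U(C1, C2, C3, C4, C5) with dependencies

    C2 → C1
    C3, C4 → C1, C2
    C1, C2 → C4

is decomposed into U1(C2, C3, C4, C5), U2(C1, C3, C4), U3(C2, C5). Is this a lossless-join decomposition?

Yes

Chase test. Columns are C1, C2, C3, C4, C5; row i has aⱼ where attribute j ∈ Ui, else bᵢⱼ.
Initial tableau (one row per fragment):
  row 1: b11 a2 a3 a4 a5
  row 2: a1 b22 a3 a4 b25
  row 3: b31 a2 b33 b34 a5
Rows 1 and 3 agree on C2; apply C2→C1 and equate their C1 entries.
Rows 1 and 2 agree on C3, C4; apply C3, C4→C1, C2 and equate their C1, C2 entries.
Rows 1 and 3 agree on C1, C2; apply C1, C2→C4 and equate their C4 entries.
Row 1 is now all distinguished symbols — the join is lossless.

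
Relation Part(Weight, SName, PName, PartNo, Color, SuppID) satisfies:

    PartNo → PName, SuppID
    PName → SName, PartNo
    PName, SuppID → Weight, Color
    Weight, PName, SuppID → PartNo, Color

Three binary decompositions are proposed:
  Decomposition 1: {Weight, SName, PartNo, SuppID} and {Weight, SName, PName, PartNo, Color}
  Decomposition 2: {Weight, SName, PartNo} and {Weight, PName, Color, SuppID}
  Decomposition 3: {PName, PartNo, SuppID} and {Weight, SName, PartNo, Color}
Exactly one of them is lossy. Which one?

Decomposition 2

Decomposition 1: common = {Weight, SName, PartNo}, closure = {Weight, SName, PName, PartNo, Color, SuppID} → lossless.
Decomposition 2: common = {Weight}, closure = {Weight} → lossy.
Decomposition 3: common = {PartNo}, closure = {Weight, SName, PName, PartNo, Color, SuppID} → lossless.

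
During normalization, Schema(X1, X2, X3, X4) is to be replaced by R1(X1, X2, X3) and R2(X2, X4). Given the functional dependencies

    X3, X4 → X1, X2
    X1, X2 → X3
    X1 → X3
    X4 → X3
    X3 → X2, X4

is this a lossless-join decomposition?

No

Common attributes: R1 ∩ R2 = {X2}.
No dependency enlarges {X2}, so (X2)⁺ = {X2}.
The closure contains neither all of R1 = {X1, X2, X3} nor all of R2 = {X2, X4}, so the common attributes are not a superkey of either fragment. The join is lossy.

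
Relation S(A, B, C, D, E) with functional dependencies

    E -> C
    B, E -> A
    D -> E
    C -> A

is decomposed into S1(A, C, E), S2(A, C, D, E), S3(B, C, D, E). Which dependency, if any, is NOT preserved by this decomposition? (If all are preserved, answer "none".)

none

E → C lies within S1.
B, E → A: restricted closure across fragments reaches A.
D → E lies within S2.
C → A lies within S1.
Every dependency is enforceable on the fragments, so the decomposition is dependency-preserving.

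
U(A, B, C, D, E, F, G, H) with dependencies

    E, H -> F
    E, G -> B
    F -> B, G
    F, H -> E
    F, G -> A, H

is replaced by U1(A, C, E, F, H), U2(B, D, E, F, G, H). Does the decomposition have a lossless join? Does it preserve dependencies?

lossy but dependency-preserving

Lossless test: (E, F, H)⁺ = {A, B, E, F, G, H}, which is a superkey of neither fragment — lossy.
Dependency preservation: F, G → A, H is not contained in any single fragment, but the restricted closure of its left-hand side across the fragments still reaches the right-hand side; the remaining FDs each lie inside some fragment. All dependencies are preserved.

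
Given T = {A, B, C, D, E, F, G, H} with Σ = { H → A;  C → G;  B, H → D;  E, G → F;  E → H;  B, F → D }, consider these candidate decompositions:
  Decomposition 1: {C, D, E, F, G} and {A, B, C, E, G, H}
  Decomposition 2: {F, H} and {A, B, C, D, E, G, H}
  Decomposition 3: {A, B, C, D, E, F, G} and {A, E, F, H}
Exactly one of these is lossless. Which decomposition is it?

Decomposition 3

Decomposition 1: common = {C, E, G}, closure = {A, C, E, F, G, H} → lossy.
Decomposition 2: common = {H}, closure = {A, H} → lossy.
Decomposition 3: common = {A, E, F}, closure = {A, E, F, H} → lossless.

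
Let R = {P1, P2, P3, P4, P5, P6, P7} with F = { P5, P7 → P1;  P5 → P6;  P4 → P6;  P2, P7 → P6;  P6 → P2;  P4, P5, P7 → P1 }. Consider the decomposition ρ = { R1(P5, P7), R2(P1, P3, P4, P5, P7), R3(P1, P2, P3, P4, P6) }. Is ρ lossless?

Yes

Chase test. Columns are P1, P2, P3, P4, P5, P6, P7; row i has aⱼ where attribute j ∈ Ri, else bᵢⱼ.
Initial tableau (one row per fragment):
  row 1: b11 b12 b13 b14 a5 b16 a7
  row 2: a1 b22 a3 a4 a5 b26 a7
  row 3: a1 a2 a3 a4 b35 a6 b37
Rows 1 and 2 agree on P5, P7; apply P5, P7→P1 and equate their P1 entries.
Rows 1 and 2 agree on P5; apply P5→P6 and equate their P6 entries.
Rows 2 and 3 agree on P4; apply P4→P6 and equate their P6 entries.
Rows 1 and 2 agree on P6; apply P6→P2 and equate their P2 entries.
Rows 1 and 3 agree on P6; apply P6→P2 and equate their P2 entries.
Row 2 is now all distinguished symbols — the join is lossless.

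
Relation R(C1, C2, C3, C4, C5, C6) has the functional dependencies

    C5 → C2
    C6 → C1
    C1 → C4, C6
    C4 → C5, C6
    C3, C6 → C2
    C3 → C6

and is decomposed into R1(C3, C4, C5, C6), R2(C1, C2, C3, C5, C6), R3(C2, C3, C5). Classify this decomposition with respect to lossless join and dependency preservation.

lossless and dependency-preserving

Lossless test (chase): Rows 1 and 2 agree on C5; apply C5→C2 and equate their C2 entries. Rows 1 and 2 agree on C6; apply C6→C1 and equate their C1 entries. Rows 1 and 2 agree on C1; apply C1→C4, C6 and equate their C4, C6 entries. Rows 1 and 3 agree on C3; apply C3→C6 and equate their C6 entries. Rows 1 and 3 agree on C6; apply C6→C1 and equate their C1 entries. Rows 1 and 3 agree on C1; apply C1→C4, C6 and equate their C4, C6 entries. Row 1 is now all distinguished symbols — the join is lossless.
Dependency preservation: C1 → C4, C6 is not contained in any single fragment, but the restricted closure of its left-hand side across the fragments still reaches the right-hand side; the remaining FDs each lie inside some fragment. All dependencies are preserved.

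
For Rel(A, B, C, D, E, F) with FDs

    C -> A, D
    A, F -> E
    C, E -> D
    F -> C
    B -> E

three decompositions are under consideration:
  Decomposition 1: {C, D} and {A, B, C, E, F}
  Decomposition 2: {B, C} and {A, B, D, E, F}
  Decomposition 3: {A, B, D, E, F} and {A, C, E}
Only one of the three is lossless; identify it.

Decomposition 1

Decomposition 1: common = {C}, closure = {A, C, D} → lossless.
Decomposition 2: common = {B}, closure = {B, E} → lossy.
Decomposition 3: common = {A, E}, closure = {A, E} → lossy.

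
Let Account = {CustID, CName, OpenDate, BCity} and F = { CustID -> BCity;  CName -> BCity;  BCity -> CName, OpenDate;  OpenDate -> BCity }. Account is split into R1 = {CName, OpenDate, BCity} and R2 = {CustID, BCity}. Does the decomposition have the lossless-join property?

Yes

Common attributes: R1 ∩ R2 = {BCity}.
Closure of {BCity}: BCity → CName, OpenDate applies, adding CName, OpenDate. So (BCity)⁺ = {CName, OpenDate, BCity}.
This closure contains every attribute of R1, so R1 ∩ R2 → R1. The join is lossless.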